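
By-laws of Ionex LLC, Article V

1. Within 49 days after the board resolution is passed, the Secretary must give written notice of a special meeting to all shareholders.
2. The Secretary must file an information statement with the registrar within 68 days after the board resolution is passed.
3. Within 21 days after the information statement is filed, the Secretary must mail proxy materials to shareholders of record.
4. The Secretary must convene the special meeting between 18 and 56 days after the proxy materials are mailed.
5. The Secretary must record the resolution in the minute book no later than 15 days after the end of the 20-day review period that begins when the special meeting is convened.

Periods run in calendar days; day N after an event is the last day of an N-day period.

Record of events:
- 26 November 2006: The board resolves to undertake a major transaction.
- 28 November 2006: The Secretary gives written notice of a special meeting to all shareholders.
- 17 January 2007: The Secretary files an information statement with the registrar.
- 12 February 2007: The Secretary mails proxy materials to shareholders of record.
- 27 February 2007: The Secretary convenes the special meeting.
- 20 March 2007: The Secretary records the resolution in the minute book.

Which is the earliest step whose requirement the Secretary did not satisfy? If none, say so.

Step 1 — counting 49 days from 26 November 2006 (when the board resolution is passed) gives a deadline of 14 January 2007; 28 November 2006 is within that limit.
Step 2 — counting 68 days from 26 November 2006 (when the board resolution is passed) gives a deadline of 2 February 2007; done 17 January 2007 — timely.
Step 3 — counting 21 days from 17 January 2007 (when the information statement is filed) gives a deadline of 7 February 2007; 12 February 2007 misses that deadline by 5 days.
The analysis stops there.

Step 3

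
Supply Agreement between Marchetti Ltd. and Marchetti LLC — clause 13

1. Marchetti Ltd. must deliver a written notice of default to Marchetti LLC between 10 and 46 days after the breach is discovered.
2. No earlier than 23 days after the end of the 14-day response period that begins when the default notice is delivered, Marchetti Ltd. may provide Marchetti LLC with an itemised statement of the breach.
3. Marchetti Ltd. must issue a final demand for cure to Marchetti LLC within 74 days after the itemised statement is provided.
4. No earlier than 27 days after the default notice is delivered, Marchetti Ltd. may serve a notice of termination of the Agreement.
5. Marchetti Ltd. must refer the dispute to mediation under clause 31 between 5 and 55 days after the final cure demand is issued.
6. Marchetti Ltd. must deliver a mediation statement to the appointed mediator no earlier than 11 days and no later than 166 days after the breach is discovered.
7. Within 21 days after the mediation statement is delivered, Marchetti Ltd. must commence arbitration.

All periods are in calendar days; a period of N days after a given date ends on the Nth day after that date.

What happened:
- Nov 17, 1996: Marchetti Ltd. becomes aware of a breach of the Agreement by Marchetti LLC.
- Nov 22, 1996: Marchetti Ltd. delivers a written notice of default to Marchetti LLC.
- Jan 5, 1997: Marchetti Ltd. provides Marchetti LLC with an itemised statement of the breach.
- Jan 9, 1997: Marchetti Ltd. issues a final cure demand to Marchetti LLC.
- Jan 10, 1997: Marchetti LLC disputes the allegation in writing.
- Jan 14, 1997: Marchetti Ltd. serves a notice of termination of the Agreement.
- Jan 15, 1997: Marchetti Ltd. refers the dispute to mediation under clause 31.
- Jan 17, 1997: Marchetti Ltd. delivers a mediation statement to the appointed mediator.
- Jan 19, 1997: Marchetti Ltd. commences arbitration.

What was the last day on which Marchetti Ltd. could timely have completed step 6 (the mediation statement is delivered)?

May 2, 1997

Step 6 runs from Nov 17, 1996, when the breach is discovered. The window is 11–166 days after Nov 17, 1996; it closes on May 2, 1997.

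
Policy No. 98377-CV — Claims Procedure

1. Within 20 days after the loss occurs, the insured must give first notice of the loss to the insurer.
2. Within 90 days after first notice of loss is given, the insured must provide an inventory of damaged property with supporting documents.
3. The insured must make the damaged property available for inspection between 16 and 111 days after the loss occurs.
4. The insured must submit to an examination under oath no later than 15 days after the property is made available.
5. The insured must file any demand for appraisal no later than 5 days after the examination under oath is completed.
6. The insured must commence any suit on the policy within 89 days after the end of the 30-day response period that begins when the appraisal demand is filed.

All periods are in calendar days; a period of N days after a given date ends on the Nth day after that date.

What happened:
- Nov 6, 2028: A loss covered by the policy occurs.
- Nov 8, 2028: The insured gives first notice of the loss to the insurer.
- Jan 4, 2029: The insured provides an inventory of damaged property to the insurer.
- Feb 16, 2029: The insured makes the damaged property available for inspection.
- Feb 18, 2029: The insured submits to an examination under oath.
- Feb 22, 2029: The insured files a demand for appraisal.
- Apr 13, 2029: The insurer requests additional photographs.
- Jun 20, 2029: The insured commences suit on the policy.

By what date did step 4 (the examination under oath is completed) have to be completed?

Step 4 runs from Feb 16, 2029, when the property is made available. 15 days after Feb 16, 2029 is Mar 3, 2029.

Mar 3, 2029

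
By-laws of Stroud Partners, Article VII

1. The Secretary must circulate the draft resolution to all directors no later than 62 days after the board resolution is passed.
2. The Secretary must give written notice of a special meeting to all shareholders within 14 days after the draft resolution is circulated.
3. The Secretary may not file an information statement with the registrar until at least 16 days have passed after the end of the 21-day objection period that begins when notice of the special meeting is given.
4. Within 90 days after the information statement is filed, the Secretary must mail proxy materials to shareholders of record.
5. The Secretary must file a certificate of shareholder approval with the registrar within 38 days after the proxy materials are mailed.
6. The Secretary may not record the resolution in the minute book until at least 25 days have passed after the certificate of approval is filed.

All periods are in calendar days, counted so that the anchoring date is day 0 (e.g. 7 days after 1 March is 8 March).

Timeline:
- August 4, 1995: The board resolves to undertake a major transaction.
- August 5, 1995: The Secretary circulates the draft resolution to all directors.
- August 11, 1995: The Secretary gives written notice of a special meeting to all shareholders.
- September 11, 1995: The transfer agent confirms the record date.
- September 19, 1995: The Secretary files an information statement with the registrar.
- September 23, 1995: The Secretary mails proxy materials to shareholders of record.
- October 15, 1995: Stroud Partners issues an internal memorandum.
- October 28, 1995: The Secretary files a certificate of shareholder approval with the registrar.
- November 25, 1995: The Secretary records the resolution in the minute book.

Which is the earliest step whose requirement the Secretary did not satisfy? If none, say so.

None — every step was satisfied

Step 1: 62 days after August 4, 1995 (when the board resolution is passed) is October 5, 1995; August 5, 1995 is within that limit.
Step 2: 14 days after August 5, 1995 (when the draft resolution is circulated) is August 19, 1995; August 11, 1995 is within that limit.
Step 3: the earliest permitted date is 16 days after September 1, 1995 (end of the 21-day objection period, which began when notice of the special meeting is given on August 11, 1995), i.e. September 17, 1995; done September 19, 1995 — permitted.
Step 4: 90 days after September 19, 1995 (when the information statement is filed) is December 18, 1995; completed September 23, 1995, before the deadline.
Step 5: 38 days after September 23, 1995 (when the proxy materials are mailed) is October 31, 1995; October 28, 1995 is within that limit.
Step 6: the earliest permitted date is 25 days after October 28, 1995 (when the certificate of approval is filed), i.e. November 22, 1995; done November 25, 1995, after the minimum wait.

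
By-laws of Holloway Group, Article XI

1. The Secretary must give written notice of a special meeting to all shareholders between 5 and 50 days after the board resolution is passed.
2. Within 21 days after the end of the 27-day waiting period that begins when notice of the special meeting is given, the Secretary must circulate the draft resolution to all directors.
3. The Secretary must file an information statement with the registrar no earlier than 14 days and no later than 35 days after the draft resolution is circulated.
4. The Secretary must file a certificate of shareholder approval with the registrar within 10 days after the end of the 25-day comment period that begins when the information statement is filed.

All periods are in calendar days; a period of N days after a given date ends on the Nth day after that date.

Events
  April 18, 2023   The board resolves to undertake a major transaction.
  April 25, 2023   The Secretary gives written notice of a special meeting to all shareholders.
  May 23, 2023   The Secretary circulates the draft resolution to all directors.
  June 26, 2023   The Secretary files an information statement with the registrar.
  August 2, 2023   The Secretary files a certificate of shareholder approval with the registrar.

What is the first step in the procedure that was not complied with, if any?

Step 1: the window is 5–50 days after April 18, 2023 (when the board resolution is passed), so April 23, 2023 through June 7, 2023; done April 25, 2023 — within the window.
Step 2: 21 days after May 22, 2023 (end of the 27-day waiting period, which began when notice of the special meeting is given on April 25, 2023) is June 12, 2023; done May 23, 2023 — timely.
Step 3: the window is 14–35 days after May 23, 2023 (when the draft resolution is circulated), so June 6, 2023 through June 27, 2023; June 26, 2023 falls inside that range.
Step 4: 10 days after July 21, 2023 (end of the 25-day comment period, which began when the information statement is filed on June 26, 2023) is July 31, 2023; done August 2, 2023 — 2 days late.
The procedure was therefore not followed at step 4.

Step 4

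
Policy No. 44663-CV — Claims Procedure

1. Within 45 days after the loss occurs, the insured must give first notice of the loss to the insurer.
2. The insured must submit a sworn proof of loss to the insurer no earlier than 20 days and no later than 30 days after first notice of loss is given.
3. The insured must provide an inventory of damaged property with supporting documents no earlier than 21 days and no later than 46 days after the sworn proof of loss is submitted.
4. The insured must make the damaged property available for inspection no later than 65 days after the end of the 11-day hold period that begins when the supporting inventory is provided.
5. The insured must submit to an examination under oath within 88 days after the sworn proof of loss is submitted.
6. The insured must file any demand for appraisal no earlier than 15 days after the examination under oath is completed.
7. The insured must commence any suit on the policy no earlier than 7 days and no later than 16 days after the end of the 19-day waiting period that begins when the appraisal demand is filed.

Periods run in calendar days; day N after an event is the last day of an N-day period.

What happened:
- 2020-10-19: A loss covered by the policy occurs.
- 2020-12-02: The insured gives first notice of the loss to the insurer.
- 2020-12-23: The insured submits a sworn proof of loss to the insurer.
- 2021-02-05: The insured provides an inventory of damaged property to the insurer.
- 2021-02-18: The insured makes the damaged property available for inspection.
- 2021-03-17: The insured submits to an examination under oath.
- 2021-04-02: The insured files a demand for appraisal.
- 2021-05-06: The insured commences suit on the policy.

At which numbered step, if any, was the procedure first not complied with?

None — every step was satisfied

(1) due by 2020-10-19 + 45 days = 2020-12-03; completed 2020-12-02, before the deadline.
(2) the permitted window runs from 2020-12-02 + 20 = 2020-12-22 to 2020-12-02 + 30 = 2021-01-01; done 2020-12-23, which is between those dates.
(3) the permitted window runs from 2020-12-23 + 21 = 2021-01-13 to 2020-12-23 + 46 = 2021-02-07; done 2021-02-05 — within the window.
(4) due by 2021-02-16 + 65 days = 2021-04-22; 2021-02-18 is within that limit.
(5) due by 2020-12-23 + 88 days = 2021-03-21; done 2021-03-17 — timely.
(6) permitted from 2021-03-17 + 15 days = 2021-04-01 onward; done 2021-04-02 — permitted.
(7) the permitted window runs from 2021-04-21 + 7 = 2021-04-28 to 2021-04-21 + 16 = 2021-05-07; done 2021-05-06 — within the window.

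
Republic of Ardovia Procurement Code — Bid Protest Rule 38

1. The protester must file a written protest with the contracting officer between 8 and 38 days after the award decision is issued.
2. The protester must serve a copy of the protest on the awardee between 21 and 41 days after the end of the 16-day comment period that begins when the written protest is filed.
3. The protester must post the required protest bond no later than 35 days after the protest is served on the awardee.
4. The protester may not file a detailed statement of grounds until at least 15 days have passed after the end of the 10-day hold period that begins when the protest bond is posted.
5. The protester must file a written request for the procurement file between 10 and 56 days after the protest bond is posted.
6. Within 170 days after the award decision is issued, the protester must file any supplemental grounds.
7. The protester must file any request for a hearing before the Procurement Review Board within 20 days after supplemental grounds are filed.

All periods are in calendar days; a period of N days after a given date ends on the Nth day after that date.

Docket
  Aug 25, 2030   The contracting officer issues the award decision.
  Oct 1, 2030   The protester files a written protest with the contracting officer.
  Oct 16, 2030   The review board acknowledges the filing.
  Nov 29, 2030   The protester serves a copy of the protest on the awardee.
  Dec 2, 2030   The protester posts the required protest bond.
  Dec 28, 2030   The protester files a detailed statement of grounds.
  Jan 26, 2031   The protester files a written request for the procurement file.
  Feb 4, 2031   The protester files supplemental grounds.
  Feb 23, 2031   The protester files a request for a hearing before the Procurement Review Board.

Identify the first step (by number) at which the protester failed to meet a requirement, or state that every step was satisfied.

Step 2

Step 1: the window is 8–38 days after Aug 25, 2030 (when the award decision is issued), so Sep 2, 2030 through Oct 2, 2030; done Oct 1, 2030, which is between those dates.
Step 2: the window is 21–41 days after Oct 17, 2030 (end of the 16-day comment period, which began when the written protest is filed on Oct 1, 2030), so Nov 7, 2030 through Nov 27, 2030; done Nov 29, 2030 — 2 days after the window closed.
The procedure was therefore not followed at step 2.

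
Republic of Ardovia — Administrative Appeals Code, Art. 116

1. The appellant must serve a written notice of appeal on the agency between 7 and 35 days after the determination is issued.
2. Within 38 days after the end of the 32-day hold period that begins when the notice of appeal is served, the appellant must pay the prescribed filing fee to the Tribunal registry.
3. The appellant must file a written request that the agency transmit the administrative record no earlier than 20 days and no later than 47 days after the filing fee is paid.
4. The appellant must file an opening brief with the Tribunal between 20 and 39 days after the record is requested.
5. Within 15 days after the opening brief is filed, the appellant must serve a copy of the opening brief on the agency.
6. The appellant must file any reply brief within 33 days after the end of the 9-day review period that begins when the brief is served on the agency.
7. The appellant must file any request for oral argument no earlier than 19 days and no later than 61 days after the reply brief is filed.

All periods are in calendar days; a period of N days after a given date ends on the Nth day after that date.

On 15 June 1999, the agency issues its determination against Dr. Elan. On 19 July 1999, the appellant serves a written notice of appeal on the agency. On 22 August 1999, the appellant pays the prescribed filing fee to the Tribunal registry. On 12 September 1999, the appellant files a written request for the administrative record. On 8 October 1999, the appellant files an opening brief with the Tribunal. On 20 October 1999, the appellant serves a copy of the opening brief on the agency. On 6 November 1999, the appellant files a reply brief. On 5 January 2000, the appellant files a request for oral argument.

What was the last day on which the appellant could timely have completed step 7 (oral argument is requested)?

6 January 2000

Step 7 runs from 6 November 1999, when the reply brief is filed. The window is 19–61 days after 6 November 1999; it closes on 6 January 2000.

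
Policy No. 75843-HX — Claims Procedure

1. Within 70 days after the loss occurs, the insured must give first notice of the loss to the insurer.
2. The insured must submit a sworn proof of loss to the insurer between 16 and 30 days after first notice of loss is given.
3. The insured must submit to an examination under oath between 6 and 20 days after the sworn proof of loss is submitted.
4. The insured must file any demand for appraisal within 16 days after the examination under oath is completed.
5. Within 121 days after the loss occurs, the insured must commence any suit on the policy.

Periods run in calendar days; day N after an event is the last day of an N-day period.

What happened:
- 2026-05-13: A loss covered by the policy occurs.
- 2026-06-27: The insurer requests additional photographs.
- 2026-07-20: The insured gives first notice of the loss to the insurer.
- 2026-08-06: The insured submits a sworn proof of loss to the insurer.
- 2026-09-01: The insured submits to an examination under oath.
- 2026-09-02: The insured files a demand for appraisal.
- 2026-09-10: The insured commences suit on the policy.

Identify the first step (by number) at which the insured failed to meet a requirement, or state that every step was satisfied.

Step 1: 70 days after 2026-05-13 (when the loss occurs) is 2026-07-22; done 2026-07-20 — timely.
Step 2: the window is 16–30 days after 2026-07-20 (when first notice of loss is given), so 2026-08-05 through 2026-08-19; done 2026-08-06 — within the window.
Step 3: the window is 6–20 days after 2026-08-06 (when the sworn proof of loss is submitted), so 2026-08-12 through 2026-08-26; 2026-09-01 is 6 days past the end of the window.
The procedure was therefore not followed at step 3.

Step 3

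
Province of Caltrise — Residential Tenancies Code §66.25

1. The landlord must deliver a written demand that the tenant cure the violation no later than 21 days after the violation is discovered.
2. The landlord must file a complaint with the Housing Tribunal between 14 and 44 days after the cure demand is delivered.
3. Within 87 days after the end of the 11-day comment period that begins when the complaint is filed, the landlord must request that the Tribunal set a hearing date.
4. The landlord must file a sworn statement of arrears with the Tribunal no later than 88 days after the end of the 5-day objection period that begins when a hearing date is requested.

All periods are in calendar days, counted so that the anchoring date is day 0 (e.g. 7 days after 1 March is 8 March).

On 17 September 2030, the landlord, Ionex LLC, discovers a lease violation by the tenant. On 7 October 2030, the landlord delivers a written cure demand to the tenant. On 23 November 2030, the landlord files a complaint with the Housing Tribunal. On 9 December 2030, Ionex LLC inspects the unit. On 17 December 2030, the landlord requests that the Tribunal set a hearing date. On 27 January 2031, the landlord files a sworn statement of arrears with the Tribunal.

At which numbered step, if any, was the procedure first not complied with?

Step 1 — counting 21 days from 17 September 2030 (when the violation is discovered) gives a deadline of 8 October 2030; done 7 October 2030 — timely.
Step 2 — 14 and 44 days from 7 October 2030 (when the cure demand is delivered) are 21 October 2030 and 20 November 2030 respectively; done 23 November 2030 — 3 days after the window closed.
Later steps need not be reached.

Step 2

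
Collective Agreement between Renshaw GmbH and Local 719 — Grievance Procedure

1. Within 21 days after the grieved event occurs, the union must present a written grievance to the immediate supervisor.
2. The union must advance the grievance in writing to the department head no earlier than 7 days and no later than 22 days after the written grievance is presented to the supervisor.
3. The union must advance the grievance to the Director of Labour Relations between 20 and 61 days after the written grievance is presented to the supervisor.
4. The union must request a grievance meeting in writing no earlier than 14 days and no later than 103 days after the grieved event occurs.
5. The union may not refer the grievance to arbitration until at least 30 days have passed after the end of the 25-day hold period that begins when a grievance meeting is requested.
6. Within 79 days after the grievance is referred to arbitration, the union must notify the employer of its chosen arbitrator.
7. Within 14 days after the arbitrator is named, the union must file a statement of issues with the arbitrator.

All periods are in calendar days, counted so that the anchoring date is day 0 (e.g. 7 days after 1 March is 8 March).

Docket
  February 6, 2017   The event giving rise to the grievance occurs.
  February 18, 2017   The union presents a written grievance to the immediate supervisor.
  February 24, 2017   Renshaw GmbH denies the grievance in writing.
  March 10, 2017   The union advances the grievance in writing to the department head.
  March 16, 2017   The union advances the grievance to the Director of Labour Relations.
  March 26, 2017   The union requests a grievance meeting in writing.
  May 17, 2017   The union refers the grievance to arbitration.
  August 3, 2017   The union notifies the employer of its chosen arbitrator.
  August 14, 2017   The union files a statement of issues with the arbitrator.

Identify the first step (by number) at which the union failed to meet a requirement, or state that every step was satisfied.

Step 5

Step 1: 21 days after February 6, 2017 (when the grieved event occurs) is February 27, 2017; completed February 18, 2017, before the deadline.
Step 2: the window is 7–22 days after February 18, 2017 (when the written grievance is presented to the supervisor), so February 25, 2017 through March 12, 2017; done March 10, 2017 — within the window.
Step 3: the window is 20–61 days after February 18, 2017 (when the written grievance is presented to the supervisor), so March 10, 2017 through April 20, 2017; done March 16, 2017 — within the window.
Step 4: the window is 14–103 days after February 6, 2017 (when the grieved event occurs), so February 20, 2017 through May 20, 2017; done March 26, 2017, which is between those dates.
Step 5: the earliest permitted date is 30 days after April 20, 2017 (end of the 25-day hold period, which began when a grievance meeting is requested on March 26, 2017), i.e. May 20, 2017; done May 17, 2017 — 3 days too early.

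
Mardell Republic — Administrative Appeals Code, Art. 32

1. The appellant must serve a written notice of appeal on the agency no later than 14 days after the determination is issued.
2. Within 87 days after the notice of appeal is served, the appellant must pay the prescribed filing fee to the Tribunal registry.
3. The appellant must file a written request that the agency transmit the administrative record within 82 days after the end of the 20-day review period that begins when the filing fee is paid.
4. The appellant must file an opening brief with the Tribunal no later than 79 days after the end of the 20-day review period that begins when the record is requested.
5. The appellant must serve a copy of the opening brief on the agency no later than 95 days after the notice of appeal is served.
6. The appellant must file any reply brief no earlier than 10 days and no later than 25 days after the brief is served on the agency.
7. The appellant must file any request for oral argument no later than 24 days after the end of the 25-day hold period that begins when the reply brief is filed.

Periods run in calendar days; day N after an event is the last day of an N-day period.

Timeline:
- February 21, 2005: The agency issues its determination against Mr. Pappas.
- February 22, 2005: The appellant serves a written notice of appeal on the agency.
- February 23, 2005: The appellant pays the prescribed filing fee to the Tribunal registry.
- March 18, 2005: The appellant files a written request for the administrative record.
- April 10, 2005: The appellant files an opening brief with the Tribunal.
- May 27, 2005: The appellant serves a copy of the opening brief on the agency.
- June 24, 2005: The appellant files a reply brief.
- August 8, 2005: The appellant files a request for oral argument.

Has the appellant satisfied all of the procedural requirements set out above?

Step 1 — counting 14 days from February 21, 2005 (when the determination is issued) gives a deadline of March 7, 2005; done February 22, 2005 — timely.
Step 2 — counting 87 days from February 22, 2005 (when the notice of appeal is served) gives a deadline of May 20, 2005; completed February 23, 2005, before the deadline.
Step 3 — counting 82 days from March 15, 2005 (end of the 20-day review period, which began when the filing fee is paid on February 23, 2005) gives a deadline of June 5, 2005; March 18, 2005 is within that limit.
Step 4 — counting 79 days from April 7, 2005 (end of the 20-day review period, which began when the record is requested on March 18, 2005) gives a deadline of June 25, 2005; April 10, 2005 is within that limit.
Step 5 — counting 95 days from February 22, 2005 (when the notice of appeal is served) gives a deadline of May 28, 2005; done May 27, 2005 — timely.
Step 6 — 10 and 25 days from May 27, 2005 (when the brief is served on the agency) are June 6, 2005 and June 21, 2005 respectively; done June 24, 2005 — 3 days after the window closed.
No need to go further; step 6 was not satisfied.

No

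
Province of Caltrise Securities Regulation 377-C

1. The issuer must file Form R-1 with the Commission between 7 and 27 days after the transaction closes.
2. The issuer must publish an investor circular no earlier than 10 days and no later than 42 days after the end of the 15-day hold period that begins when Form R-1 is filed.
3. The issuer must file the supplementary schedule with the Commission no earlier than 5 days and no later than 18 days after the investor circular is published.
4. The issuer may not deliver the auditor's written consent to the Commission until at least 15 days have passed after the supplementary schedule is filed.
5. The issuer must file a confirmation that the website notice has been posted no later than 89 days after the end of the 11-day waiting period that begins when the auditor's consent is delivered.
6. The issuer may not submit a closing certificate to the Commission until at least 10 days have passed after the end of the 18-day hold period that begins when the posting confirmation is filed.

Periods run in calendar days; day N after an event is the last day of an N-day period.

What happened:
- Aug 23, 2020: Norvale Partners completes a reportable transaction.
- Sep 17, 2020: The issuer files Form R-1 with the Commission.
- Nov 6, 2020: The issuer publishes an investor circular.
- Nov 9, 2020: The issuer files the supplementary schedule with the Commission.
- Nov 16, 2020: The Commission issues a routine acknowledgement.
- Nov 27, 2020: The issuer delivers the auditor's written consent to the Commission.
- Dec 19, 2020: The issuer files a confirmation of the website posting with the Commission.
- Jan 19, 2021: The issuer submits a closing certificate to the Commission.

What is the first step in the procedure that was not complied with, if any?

Step 3

Step 1 — 7 and 27 days from Aug 23, 2020 (when the transaction closes) are Aug 30, 2020 and Sep 19, 2020 respectively; done Sep 17, 2020 — within the window.
Step 2 — 10 and 42 days from Oct 2, 2020 (end of the 15-day hold period, which began when Form R-1 is filed on Sep 17, 2020) are Oct 12, 2020 and Nov 13, 2020 respectively; done Nov 6, 2020, which is between those dates.
Step 3 — 5 and 18 days from Nov 6, 2020 (when the investor circular is published) are Nov 11, 2020 and Nov 24, 2020 respectively; done Nov 9, 2020 — 2 days before the window opened.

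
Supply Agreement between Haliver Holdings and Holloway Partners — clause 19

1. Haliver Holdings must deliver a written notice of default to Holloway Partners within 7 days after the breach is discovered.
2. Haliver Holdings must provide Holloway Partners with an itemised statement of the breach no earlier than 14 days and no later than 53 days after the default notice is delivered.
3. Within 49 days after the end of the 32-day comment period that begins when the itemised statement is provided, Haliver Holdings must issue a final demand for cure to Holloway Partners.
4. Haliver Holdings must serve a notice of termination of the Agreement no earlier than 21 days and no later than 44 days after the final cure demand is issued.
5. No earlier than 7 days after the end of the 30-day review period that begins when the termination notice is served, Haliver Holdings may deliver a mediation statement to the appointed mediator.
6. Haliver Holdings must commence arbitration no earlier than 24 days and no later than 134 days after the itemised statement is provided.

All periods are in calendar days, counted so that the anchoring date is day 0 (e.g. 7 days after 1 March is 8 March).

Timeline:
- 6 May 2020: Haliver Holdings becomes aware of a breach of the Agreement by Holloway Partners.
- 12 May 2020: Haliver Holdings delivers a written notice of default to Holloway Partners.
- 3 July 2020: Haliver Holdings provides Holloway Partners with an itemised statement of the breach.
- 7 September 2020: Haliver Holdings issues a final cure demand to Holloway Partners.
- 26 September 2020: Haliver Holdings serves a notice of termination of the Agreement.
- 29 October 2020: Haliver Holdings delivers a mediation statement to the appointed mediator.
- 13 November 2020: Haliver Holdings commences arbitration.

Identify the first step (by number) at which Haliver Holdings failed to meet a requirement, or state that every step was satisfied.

(1) due by 6 May 2020 + 7 days = 13 May 2020; 12 May 2020 is within that limit.
(2) the permitted window runs from 12 May 2020 + 14 = 26 May 2020 to 12 May 2020 + 53 = 4 July 2020; 3 July 2020 falls inside that range.
(3) due by 4 August 2020 + 49 days = 22 September 2020; 7 September 2020 is within that limit.
(4) the permitted window runs from 7 September 2020 + 21 = 28 September 2020 to 7 September 2020 + 44 = 21 October 2020; 26 September 2020 is 2 days too early.

Step 4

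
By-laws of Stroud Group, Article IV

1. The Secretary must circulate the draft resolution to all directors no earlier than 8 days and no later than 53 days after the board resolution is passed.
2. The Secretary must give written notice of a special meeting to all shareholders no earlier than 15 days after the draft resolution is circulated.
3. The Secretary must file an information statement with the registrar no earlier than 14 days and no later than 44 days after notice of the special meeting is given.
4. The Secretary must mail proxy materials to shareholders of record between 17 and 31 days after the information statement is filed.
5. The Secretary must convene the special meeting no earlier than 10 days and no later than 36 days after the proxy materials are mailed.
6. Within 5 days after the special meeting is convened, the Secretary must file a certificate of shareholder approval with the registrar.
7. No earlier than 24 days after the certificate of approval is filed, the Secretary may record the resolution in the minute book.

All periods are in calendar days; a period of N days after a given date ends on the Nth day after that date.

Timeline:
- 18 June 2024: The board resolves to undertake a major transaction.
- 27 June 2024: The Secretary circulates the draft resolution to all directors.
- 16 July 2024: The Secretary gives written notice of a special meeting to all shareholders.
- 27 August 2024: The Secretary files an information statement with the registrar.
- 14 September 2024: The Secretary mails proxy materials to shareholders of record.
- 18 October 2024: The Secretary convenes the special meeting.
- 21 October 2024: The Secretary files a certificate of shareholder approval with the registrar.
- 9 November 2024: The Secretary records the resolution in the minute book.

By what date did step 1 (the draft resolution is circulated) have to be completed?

Step 1 runs from 18 June 2024, when the board resolution is passed. The window is 8–53 days after 18 June 2024; it closes on 10 August 2024.

10 August 2024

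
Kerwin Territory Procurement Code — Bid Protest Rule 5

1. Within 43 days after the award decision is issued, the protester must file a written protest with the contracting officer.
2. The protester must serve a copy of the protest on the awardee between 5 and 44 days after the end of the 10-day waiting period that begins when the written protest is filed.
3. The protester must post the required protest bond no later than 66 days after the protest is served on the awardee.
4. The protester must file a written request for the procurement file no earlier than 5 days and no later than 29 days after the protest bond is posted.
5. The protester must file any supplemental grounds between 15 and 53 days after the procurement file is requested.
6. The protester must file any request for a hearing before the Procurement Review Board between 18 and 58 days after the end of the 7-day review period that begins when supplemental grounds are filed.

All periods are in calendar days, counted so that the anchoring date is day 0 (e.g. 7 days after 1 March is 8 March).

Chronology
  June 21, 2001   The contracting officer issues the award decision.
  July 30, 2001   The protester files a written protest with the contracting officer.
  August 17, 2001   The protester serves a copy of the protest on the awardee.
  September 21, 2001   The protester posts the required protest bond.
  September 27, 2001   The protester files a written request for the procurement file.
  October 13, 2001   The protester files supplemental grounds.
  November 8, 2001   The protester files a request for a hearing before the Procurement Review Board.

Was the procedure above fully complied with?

(1) due by June 21, 2001 + 43 days = August 3, 2001; completed July 30, 2001, before the deadline.
(2) the permitted window runs from August 9, 2001 + 5 = August 14, 2001 to August 9, 2001 + 44 = September 22, 2001; done August 17, 2001 — within the window.
(3) due by August 17, 2001 + 66 days = October 22, 2001; September 21, 2001 is within that limit.
(4) the permitted window runs from September 21, 2001 + 5 = September 26, 2001 to September 21, 2001 + 29 = October 20, 2001; September 27, 2001 falls inside that range.
(5) the permitted window runs from September 27, 2001 + 15 = October 12, 2001 to September 27, 2001 + 53 = November 19, 2001; done October 13, 2001, which is between those dates.
(6) the permitted window runs from October 20, 2001 + 18 = November 7, 2001 to October 20, 2001 + 58 = December 17, 2001; done November 8, 2001 — within the window.

Yes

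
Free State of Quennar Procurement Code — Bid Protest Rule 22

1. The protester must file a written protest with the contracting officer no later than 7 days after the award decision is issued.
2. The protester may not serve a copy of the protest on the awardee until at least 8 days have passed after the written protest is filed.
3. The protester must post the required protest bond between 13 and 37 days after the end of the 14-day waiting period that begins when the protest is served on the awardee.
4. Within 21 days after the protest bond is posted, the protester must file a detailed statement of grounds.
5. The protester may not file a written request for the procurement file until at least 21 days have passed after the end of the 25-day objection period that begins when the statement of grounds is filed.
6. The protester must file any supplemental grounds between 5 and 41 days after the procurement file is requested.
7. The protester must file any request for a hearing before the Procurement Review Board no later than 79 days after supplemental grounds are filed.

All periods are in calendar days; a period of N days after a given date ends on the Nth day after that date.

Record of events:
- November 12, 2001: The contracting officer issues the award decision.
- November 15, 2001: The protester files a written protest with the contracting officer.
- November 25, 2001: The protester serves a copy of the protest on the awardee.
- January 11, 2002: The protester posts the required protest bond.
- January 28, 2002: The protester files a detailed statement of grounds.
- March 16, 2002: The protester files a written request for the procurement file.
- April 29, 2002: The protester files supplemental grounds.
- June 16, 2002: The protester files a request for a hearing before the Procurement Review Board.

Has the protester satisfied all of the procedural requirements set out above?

No

Step 1 — counting 7 days from November 12, 2001 (when the award decision is issued) gives a deadline of November 19, 2001; completed November 15, 2001, before the deadline.
Step 2 — must wait 8 days from November 15, 2001 (when the written protest is filed), so not before November 23, 2001; November 25, 2001 is on or after that date.
Step 3 — 13 and 37 days from December 9, 2001 (end of the 14-day waiting period, which began when the protest is served on the awardee on November 25, 2001) are December 22, 2001 and January 15, 2002 respectively; done January 11, 2002 — within the window.
Step 4 — counting 21 days from January 11, 2002 (when the protest bond is posted) gives a deadline of February 1, 2002; done January 28, 2002 — timely.
Step 5 — must wait 21 days from February 22, 2002 (end of the 25-day objection period, which began when the statement of grounds is filed on January 28, 2002), so not before March 15, 2002; March 16, 2002 is on or after that date.
Step 6 — 5 and 41 days from March 16, 2002 (when the procurement file is requested) are March 21, 2002 and April 26, 2002 respectively; April 29, 2002 is 3 days past the end of the window.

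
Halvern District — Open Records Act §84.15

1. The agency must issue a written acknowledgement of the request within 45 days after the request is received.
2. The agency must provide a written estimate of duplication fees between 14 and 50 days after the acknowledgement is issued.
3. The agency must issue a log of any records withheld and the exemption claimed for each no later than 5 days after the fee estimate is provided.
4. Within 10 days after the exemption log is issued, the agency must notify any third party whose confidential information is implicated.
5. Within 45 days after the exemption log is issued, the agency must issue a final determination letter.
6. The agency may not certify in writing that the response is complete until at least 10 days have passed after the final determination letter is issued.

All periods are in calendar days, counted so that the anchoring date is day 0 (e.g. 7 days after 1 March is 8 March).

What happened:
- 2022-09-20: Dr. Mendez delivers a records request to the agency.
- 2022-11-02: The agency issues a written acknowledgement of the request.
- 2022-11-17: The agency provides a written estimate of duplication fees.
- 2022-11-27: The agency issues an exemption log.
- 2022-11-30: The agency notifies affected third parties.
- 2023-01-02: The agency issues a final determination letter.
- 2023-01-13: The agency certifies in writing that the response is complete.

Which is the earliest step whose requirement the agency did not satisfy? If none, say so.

Step 3

Step 1 — counting 45 days from 2022-09-20 (when the request is received) gives a deadline of 2022-11-04; completed 2022-11-02, before the deadline.
Step 2 — 14 and 50 days from 2022-11-02 (when the acknowledgement is issued) are 2022-11-16 and 2022-12-22 respectively; done 2022-11-17 — within the window.
Step 3 — counting 5 days from 2022-11-17 (when the fee estimate is provided) gives a deadline of 2022-11-22; done 2022-11-27 — 5 days late.
No need to go further; step 3 was not satisfied.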